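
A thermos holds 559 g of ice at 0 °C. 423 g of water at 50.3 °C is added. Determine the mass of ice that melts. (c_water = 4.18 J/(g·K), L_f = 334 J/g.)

m_melted ≈ 266 g

Cooling the water to 0 °C releases 423·4.18·50.3 = 88937 J.
Melting all 559 g of ice would need 559·334 = 186706 J.
That's not enough to melt it all — equilibrium is at 0 °C with ice remaining.
m_melt = 88937 / L_f = 266.3 g.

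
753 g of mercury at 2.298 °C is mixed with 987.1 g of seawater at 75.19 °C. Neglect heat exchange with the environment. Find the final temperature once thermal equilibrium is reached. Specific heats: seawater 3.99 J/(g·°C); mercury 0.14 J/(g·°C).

T_f ≈ 73.3 °C

Heat lost by the seawater equals heat gained by the mercury:
987.1×3.99×(75.19 − T) = 753×0.14×(T − 2.298)
3938.5(75.19 − T) = 105.42(T − 2.298)
4043.9 T = 296380  ⇒  T ≈ 73.29 °C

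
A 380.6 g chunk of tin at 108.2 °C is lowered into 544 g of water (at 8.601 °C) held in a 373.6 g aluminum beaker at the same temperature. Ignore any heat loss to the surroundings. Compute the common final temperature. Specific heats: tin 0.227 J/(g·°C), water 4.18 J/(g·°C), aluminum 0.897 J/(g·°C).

Taking heat into each body as positive, Σ m c ΔT = 0:
380.6×0.227×(T − 108.2) + 544×4.18×(T − 8.601) + 373.6×0.897×(T − 8.601) = 0
86.4(T − 108.2) + 2273.9(T − 8.601) + 335.12(T − 8.601) = 0
(86.4 + 2273.9 + 335.12) T = 86.4×108.2 + 2273.9×8.601 + 335.12×8.601
T = 31788 / 2695.4 = 11.8 °C

T_f ≈ 11.8 °C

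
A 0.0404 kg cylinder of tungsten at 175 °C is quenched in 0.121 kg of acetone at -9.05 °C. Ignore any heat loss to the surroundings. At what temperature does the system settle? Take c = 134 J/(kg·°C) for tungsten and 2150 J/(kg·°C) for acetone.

T_f ≈ -5.3 °C

|Q_tungsten| = |Q_acetone|:
0.0404×134×(175 − T) = 0.121×2150×(T − (-9.05))
5.414(175 − T) = 260.15(T − (-9.05))
265.56 T = -1407  ⇒  T ≈ -5.30 °C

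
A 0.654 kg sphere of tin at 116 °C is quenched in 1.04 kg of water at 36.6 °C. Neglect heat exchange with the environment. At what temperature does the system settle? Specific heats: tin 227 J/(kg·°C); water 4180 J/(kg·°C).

T_f ≈ 39.2 °C

T_f = Σ m_i c_i T_i / Σ m_i c_i:
T_f = (148.46·116 + 4347.2·36.6) / (148.46 + 4347.2)
    = 176329 / 4495.7 ≈ 39.22 °C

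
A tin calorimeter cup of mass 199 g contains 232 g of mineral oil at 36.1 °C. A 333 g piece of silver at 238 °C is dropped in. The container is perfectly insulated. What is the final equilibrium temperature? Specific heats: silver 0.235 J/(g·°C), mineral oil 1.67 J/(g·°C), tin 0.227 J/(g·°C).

T_f ≈ 67.0 °C

Net heat exchanged in the isolated system is zero:
333*0.235*(T − 238) + 232*1.67*(T − 36.1) + 199*0.227*(T − 36.1) = 0
78.25(T − 238) + 387.44(T − 36.1) + 45.17(T − 36.1) = 0
510.87 T = 34242
T = 34242/510.87 ≈ 67.03 °C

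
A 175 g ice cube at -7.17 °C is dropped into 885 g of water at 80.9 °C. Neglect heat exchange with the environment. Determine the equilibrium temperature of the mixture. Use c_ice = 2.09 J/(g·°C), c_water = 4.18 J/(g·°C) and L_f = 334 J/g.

Let T be the final temperature. ΣQ_i = 0:
ice -7.17→0 °C: 175·2.09·7.17 = 2622.4; latent heat to melt: 175·334 = 58450; warm the meltwater: 731.5 T; water cools: 885·4.18·(T − 80.9) = 3699.3(T − 80.9)
4430.8 T = 299273 − 61072 = 238201
T ≈ 53.76 °C (positive, so assuming full melt was valid).

T_f ≈ 53.8 °C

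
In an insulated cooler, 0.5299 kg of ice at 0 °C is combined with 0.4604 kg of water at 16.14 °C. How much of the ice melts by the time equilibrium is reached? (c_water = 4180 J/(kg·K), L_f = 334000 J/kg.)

m_melted ≈ 0.093 kg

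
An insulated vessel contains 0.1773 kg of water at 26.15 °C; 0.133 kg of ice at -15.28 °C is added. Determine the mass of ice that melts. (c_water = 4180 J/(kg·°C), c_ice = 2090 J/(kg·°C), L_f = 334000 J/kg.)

Cooling the water to 0 °C releases 0.1773×4180×26.15 = 19380 J.
Of that, 0.133×2090×15.28 = 4247.4 J goes to bring the ice to 0 °C, leaving 15133 J.
Fully melting the ice requires m_ice L_f = 0.133×334000 = 44422 J.
15133 J < 44422 J, so only part of the ice melts and the system sits at 0 °C.
Mass melted = 15133/334000 ≈ 0.04531 kg.

m_melted ≈ 0.0453 kg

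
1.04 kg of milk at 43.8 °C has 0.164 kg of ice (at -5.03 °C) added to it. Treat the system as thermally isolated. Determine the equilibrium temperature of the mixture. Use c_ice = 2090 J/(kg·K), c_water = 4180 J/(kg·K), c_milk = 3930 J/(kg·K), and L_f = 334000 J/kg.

T_f ≈ 25.7 °C

Heat gained plus heat lost sum to zero:
ice -5.03→0 °C: 0.164·2090·5.03 = 1724.1
  melt ice: 0.164·334000 = 54776
  meltwater 0→T: 0.164·4180·T = 685.52 T
  milk: 4087.2(T − 43.8)
4772.7 T = 179019 − 56500 = 122519
T ≈ 25.67 °C. Since T > 0 °C, the all-ice-melts assumption holds.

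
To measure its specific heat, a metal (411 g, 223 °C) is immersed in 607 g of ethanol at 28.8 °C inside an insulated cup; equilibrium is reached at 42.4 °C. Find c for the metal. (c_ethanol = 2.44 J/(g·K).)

c ≈ 0.271 J/(g·K)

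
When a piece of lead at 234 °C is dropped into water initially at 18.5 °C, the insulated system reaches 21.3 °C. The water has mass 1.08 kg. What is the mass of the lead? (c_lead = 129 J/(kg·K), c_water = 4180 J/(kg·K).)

m ≈ 0.461 kg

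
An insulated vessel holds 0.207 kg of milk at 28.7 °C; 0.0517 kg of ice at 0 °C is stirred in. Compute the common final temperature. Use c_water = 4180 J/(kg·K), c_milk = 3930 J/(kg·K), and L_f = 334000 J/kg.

Net heat exchanged in the isolated system is zero:
latent heat to melt: 0.0517×334000 = 17268; warm the meltwater: 216.11 T; milk: 813.51(T − 28.7)
1029.6 T = 23348 − 17268 = 6079.9
T ≈ 5.91 °C — above 0 °C, consistent with complete melting.

T_f ≈ 5.9 °C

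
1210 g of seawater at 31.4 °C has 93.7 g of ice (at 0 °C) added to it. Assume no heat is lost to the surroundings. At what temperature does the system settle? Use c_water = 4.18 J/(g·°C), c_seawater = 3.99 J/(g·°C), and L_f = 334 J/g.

T_f ≈ 23.0 °C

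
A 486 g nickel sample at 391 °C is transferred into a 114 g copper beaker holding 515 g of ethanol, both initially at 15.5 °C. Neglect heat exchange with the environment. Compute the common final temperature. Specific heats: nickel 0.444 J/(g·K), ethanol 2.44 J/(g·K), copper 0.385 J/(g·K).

T_f ≈ 68.9 °C

Let T be the final temperature. ΣQ_i = 0:
486×0.444×(T − 391) + 515×2.44×(T − 15.5) + 114×0.385×(T − 15.5) = 0
215.78(T − 391) + 1256.6(T − 15.5) + 43.89(T − 15.5) = 0
1516.3 T = 104529
T = 104529 / 1516.3 = 68.9 °C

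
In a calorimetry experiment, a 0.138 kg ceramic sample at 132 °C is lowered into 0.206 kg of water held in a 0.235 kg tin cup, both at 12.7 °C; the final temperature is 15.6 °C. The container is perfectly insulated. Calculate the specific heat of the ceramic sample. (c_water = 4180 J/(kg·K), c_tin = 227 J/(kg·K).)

Let T be the final temperature. ΣQ_i = 0:
0.138×c×(15.6 − 132) + 0.206×4180×(15.6 − 12.7) + 0.235×227×(15.6 − 12.7) = 0
-16.06 c = -2651.8
c = -2651.8/-16.06 ≈ 165.1 J/(kg·K)

c ≈ 165 J/(kg·K)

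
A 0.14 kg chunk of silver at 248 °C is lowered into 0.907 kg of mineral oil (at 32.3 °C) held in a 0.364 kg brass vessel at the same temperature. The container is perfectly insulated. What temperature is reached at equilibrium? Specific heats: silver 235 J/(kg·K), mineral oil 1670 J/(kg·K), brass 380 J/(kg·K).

T_f ≈ 36.5 °C

Conservation of energy gives ΣQ = 0:
0.14×235×(T − 248) + 0.907×1670×(T − 32.3) + 0.364×380×(T − 32.3) = 0
(32.9 + 1514.7 + 138.32) T = 32.9×248 + 1514.7×32.3 + 138.32×32.3
T = 61551 / 1685.9 = 36.5 °C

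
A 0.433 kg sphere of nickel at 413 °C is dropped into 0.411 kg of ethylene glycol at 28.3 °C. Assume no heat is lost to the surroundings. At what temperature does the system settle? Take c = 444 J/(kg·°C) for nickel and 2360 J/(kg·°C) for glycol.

Let T be the final temperature. ΣQ_i = 0:
0.433·444·(T − 413) + 0.411·2360·(T − 28.3) = 0
192.25(T − 413) + 969.96(T − 28.3) = 0
1162.2 T = 106850
T = 106850/1162.2 ≈ 91.94 °C

T_f ≈ 91.9 °C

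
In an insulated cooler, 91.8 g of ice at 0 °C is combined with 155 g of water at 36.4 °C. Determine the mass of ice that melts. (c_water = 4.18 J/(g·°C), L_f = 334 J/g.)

Heat available from the water dropping to 0 °C: 155·4.18·36.4 = 23584 J.
To melt every bit of ice: 91.8·334 = 30661 J.
23584 J < 30661 J, so only part of the ice melts and the system sits at 0 °C.
m_melted·334 = 23584  ⇒  m_melted ≈ 70.61 g.

m_melted ≈ 70.6 g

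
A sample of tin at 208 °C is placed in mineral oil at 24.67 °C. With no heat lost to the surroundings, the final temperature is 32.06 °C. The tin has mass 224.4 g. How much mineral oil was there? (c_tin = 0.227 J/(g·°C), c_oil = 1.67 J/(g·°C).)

Let T be the final temperature. ΣQ_i = 0:
224.4×0.227×(32.06 − 208) + m×1.67×(32.06 − 24.67) = 0
12.34 m = 8962.2
m = 8962.2/12.34 ≈ 726.2 g

m ≈ 726 g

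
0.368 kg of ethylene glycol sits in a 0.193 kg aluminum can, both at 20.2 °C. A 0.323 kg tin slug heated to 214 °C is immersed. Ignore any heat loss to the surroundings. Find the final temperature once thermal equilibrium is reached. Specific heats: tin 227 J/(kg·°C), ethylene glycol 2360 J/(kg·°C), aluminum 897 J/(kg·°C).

T_f ≈ 32.9 °C

Net heat exchanged in the isolated system is zero:
0.323·227·(T − 214) + 0.368·2360·(T − 20.2) + 0.193·897·(T − 20.2) = 0
73.32(T − 214) + 868.48(T − 20.2) + 173.12(T − 20.2) = 0
(73.32 + 868.48 + 173.12) T = 73.32·214 + 868.48·20.2 + 173.12·20.2
T ≈ 32.94 °C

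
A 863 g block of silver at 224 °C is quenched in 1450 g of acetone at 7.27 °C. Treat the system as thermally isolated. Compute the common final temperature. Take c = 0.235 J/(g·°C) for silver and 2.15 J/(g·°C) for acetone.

Energy conservation, ΣQ = 0:
863×0.235×(T − 224) + 1450×2.15×(T − 7.27) = 0
202.8(T − 224) + 3117.5(T − 7.27) = 0
3320.3 T = 68093
T = 68093 / 3320.3 = 20.5 °C

T_f ≈ 20.5 °C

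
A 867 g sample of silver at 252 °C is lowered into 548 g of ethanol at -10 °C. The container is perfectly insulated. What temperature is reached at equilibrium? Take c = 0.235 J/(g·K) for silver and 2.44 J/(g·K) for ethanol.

Energy conservation, ΣQ = 0:
867·0.235·(T − 252) + 548·2.44·(T − (-10)) = 0
203.74(T − 252) + 1337.1(T − (-10)) = 0
1540.9 T = 37973
T = 37973/1540.9 ≈ 24.64 °C

T_f ≈ 24.6 °C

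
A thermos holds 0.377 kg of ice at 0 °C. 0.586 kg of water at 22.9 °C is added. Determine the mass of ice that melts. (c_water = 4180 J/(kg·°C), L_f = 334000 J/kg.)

Cooling the water to 0 °C releases 0.586×4180×22.9 = 56093 J.
Fully melting the ice requires m_ice L_f = 0.377×334000 = 125918 J.
56093 J < 125918 J, so only part of the ice melts and the system sits at 0 °C.
Mass melted = 56093/334000 ≈ 0.1679 kg.

m_melted ≈ 0.168 kg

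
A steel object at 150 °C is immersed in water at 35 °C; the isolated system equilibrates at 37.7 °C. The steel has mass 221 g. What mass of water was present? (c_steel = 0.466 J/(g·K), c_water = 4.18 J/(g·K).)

Heat lost by the steel = heat gained by the water:
221×0.466×(150 − 37.7) = m×4.18×(37.7 − 35)
11.29 m = 11565  ⇒  m ≈ 1025 g

m ≈ 1020 g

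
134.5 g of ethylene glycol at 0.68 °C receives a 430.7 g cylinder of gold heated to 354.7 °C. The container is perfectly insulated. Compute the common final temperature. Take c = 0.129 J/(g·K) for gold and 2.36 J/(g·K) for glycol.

T_f ≈ 53.4 °C

Taking heat into each body as positive, Σ m c ΔT = 0:
430.7·0.129·(T − 354.7) + 134.5·2.36·(T − 0.68) = 0
(55.56 + 317.42) T = 55.56·354.7 + 317.42·0.68
T ≈ 53.42 °C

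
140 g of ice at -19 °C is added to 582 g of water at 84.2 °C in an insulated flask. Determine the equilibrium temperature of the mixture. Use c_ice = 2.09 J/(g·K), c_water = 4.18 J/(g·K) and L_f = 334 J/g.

T_f ≈ 50.5 °C

Energy balance with sensible and latent terms:
ice -19→0 °C: 140·2.09·19 = 5559.4; fusion: m_ice L_f = 140·334 = 46760; meltwater 0→T: 140·4.18·T = 585.2 T; water cools: 582·4.18·(T − 84.2) = 2432.8(T − 84.2)
3018 T = 204838 − 52319 = 152519
T ≈ 50.54 °C. Since T > 0 °C, the all-ice-melts assumption holds.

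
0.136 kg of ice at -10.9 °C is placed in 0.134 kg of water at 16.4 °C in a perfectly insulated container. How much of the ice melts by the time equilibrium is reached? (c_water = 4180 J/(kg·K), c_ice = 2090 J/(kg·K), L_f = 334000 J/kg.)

Heat available from the water dropping to 0 °C: 0.134·4180·16.4 = 9186 J.
Warming the ice to 0 °C takes 0.136·2090·10.9 = 3098.2 J, leaving 6087.8 J for melting.
Fully melting the ice requires m_ice L_f = 0.136·334000 = 45424 J.
6087.8 J < 45424 J, so only part of the ice melts and the system sits at 0 °C.
m_melted·334000 = 6087.8  ⇒  m_melted ≈ 0.01823 kg.

m_melted ≈ 0.0182 kg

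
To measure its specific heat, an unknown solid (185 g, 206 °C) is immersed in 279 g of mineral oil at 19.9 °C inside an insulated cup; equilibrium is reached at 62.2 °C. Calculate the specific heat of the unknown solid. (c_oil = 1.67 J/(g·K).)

c ≈ 0.741 J/(g·K)

Heat lost by the unknown solid = heat gained by the oil:
185·c·(206 − 62.2) = 279·1.67·(62.2 − 19.9)
26603 c = 19709  ⇒  c ≈ 0.7409 J/(g·K)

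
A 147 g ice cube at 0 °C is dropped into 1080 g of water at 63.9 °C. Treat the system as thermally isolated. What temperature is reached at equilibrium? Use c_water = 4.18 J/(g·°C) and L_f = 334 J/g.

T_f ≈ 46.7 °C

Setting the total heat transfer to zero:
latent heat to melt: 147×334 = 49098
  meltwater 0→T: 147×4.18×T = 614.46 T
  water: 4514.4(T − 63.9)
5128.9 T = 288470 − 49098 = 239372
T ≈ 46.67 °C (positive, so assuming full melt was valid).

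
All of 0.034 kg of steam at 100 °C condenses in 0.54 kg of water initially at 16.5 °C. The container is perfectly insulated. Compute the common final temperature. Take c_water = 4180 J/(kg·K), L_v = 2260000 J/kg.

T_f ≈ 53.5 °C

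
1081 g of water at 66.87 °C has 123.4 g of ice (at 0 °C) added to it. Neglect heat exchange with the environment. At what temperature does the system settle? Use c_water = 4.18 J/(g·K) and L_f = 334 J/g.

Let T be the final temperature. ΣQ_i = 0:
latent heat to melt: 123.4·334 = 41216
  meltwater 0→T: 123.4·4.18·T = 515.81 T
  water: 4518.6(T − 66.87)
5034.4 T = 302157 − 41216 = 260942
T ≈ 51.83 °C. Since T > 0 °C, the all-ice-melts assumption holds.

T_f ≈ 51.8 °C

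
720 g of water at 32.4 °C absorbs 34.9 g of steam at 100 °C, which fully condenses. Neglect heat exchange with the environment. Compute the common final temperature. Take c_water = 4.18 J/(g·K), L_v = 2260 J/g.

Setting the total heat transfer to zero:
latent heat released on condensation: 34.9·2260 = 78874
  condensed water 100 °C→T: 145.88(T − 100)
  original water: 3009.6(T − 32.4)
3155.5 T = 78874 + 14588 + 97511 = 190973
T ≈ 60.52 °C (< 100 °C, so full condensation is consistent).

T_f ≈ 60.5 °C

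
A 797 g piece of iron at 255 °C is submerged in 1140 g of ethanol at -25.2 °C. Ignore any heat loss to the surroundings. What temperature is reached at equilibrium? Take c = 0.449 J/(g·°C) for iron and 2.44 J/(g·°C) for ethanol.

Conservation of energy gives ΣQ = 0:
797*0.449*(T − 255) + 1140*2.44*(T − (-25.2)) = 0
357.85(T − 255) + 2781.6(T − (-25.2)) = 0
3139.5 T = 21156
T ≈ 6.74 °C

T_f ≈ 6.7 °C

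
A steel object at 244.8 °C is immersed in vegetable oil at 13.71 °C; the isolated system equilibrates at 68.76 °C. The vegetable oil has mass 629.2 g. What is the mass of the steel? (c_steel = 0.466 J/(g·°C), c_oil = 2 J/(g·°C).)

Heat lost by the steel = heat gained by the oil:
m·0.466·(244.8 − 68.76) = 629.2·2·(68.76 − 13.71)
82.03 m = 69275  ⇒  m ≈ 844.5 g

m ≈ 844 g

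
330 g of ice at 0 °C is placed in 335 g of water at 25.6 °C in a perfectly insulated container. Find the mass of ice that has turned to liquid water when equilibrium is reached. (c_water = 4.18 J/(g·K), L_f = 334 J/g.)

m_melted ≈ 107 g

Cooling the water to 0 °C releases 335·4.18·25.6 = 35848 J.
Melting all 330 g of ice would need 330·334 = 110220 J.
That's not enough to melt it all — equilibrium is at 0 °C with ice remaining.
m_melt = 35848 / L_f = 107.3 g.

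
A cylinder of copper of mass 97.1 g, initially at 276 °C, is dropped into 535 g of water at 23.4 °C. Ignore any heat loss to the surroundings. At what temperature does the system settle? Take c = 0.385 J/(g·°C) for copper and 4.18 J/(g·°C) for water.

T_f ≈ 27.6 °C

Net heat exchanged in the isolated system is zero:
97.1·0.385·(T − 276) + 535·4.18·(T − 23.4) = 0
(37.38 + 2236.3) T = 37.38·276 + 2236.3·23.4
T = 62647/2273.7 ≈ 27.55 °C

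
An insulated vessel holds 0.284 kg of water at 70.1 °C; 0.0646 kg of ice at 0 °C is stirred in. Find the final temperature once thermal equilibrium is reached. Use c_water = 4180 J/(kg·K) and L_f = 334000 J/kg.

T_f ≈ 42.3 °C

Heat gained plus heat lost sum to zero:
melt ice: 0.0646×334000 = 21576
  meltwater 0→T: 0.0646×4180×T = 270.03 T
  water: 1187.1(T − 70.1)
1457.1 T = 83217 − 21576 = 61641
T ≈ 42.30 °C (positive, so assuming full melt was valid).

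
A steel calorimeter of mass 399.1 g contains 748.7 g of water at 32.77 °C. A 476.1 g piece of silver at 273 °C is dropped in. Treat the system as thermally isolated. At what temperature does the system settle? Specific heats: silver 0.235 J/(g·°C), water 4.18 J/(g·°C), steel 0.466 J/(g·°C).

T_f ≈ 40.6 °C

T_f is the heat-capacity-weighted average of the initial temperatures:
T_f = (111.88*273 + 3129.6*32.77 + 185.98*32.77) / (111.88 + 3129.6 + 185.98)
    = 139195 / 3427.4 ≈ 40.61 °C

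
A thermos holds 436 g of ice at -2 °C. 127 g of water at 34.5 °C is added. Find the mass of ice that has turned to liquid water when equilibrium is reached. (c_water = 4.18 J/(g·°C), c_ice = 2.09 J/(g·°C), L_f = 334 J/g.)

Water can give up m c ΔT = 127×4.18×34.5 = 18315 J before reaching 0 °C.
Of that, 436×2.09×2 = 1822.5 J goes to bring the ice to 0 °C, leaving 16492 J.
Melting all 436 g of ice would need 436×334 = 145624 J.
16492 J < 145624 J, so only part of the ice melts and the system sits at 0 °C.
m_melted×334 = 16492  ⇒  m_melted ≈ 49.38 g.

m_melted ≈ 49.4 g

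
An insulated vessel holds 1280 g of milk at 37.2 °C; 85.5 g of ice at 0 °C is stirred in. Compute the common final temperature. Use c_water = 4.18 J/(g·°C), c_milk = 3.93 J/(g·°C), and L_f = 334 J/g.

T_f ≈ 29.4 °C

Energy conservation, ΣQ = 0:
fusion: m_ice L_f = 85.5×334 = 28557
  meltwater 0→T: 85.5×4.18×T = 357.39 T
  milk: 5030.4(T − 37.2)
5387.8 T = 187131 − 28557 = 158574
T ≈ 29.43 °C (positive, so assuming full melt was valid).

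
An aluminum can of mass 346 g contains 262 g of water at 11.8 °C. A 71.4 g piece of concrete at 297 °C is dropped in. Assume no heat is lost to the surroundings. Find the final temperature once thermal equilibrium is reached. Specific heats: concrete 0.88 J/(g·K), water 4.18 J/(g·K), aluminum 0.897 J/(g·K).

T_f ≈ 24.0 °C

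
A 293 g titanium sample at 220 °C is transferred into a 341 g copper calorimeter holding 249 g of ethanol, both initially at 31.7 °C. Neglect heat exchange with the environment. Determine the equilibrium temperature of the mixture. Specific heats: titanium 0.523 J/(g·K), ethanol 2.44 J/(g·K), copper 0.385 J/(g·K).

Heat gained plus heat lost sum to zero:
293×0.523×(T − 220) + 249×2.44×(T − 31.7) + 341×0.385×(T − 31.7) = 0
153.24(T − 220) + 607.56(T − 31.7) + 131.28(T − 31.7) = 0
(153.24 + 607.56 + 131.28) T = 153.24×220 + 607.56×31.7 + 131.28×31.7
T ≈ 64.05 °C

T_f ≈ 64.0 °C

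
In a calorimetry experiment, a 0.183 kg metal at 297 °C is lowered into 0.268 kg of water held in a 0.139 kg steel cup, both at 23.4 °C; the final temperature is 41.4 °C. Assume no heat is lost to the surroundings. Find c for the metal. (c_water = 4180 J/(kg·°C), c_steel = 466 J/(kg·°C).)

c ≈ 456 J/(kg·°C)

Energy conservation, ΣQ = 0:
0.183·c·(41.4 − 297) + 0.268·4180·(41.4 − 23.4) + 0.139·466·(41.4 − 23.4) = 0
-46.77 c = -21330
c = -21330/-46.77 ≈ 456 J/(kg·°C)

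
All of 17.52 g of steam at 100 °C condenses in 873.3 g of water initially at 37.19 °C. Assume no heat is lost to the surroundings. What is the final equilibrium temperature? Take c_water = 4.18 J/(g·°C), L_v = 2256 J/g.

Net heat exchanged in the isolated system is zero:
condense steam: −17.52·2256 = −39525; condensed water 100 °C→T: 73.23(T − 100); water warms: 873.3·4.18·(T − 37.19) = 3650.4(T − 37.19)
3723.6 T = 39525 + 7323.4 + 135758 = 182607
T ≈ 49.04 °C (< 100 °C, so full condensation is consistent).

T_f ≈ 49.0 °C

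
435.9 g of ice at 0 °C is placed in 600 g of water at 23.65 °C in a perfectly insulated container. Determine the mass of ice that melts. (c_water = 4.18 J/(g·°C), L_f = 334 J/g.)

Water can give up m c ΔT = 600·4.18·23.65 = 59314 J before reaching 0 °C.
Melting all 435.9 g of ice would need 435.9·334 = 145591 J.
That's not enough to melt it all — equilibrium is at 0 °C with ice remaining.
m_melted·334 = 59314  ⇒  m_melted ≈ 177.6 g.

m_melted ≈ 178 g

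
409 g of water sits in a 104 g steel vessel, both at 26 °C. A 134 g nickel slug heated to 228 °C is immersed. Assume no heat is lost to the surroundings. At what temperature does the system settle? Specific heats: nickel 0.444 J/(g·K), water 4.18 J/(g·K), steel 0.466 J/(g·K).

T_f ≈ 32.6 °C

Taking heat into each body as positive, Σ m c ΔT = 0:
134·0.444·(T − 228) + 409·4.18·(T − 26) + 104·0.466·(T − 26) = 0
(59.5 + 1709.6 + 48.46) T = 59.5·228 + 1709.6·26 + 48.46·26
T = 59275/1817.6 ≈ 32.61 °C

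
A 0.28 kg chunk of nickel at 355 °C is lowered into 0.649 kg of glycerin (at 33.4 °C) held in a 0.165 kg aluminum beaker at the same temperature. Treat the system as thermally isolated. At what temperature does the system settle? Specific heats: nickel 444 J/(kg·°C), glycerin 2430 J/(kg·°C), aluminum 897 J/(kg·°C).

T_f ≈ 55.0 °C

Setting the total heat transfer to zero:
0.28·444·(T − 355) + 0.649·2430·(T − 33.4) + 0.165·897·(T − 33.4) = 0
1849.4 T = 101751
T ≈ 55.02 °C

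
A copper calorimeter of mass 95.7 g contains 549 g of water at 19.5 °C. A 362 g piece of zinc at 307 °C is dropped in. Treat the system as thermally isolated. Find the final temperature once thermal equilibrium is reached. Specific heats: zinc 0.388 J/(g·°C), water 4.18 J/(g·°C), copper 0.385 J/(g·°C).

Energy conservation, ΣQ = 0:
362*0.388*(T − 307) + 549*4.18*(T − 19.5) + 95.7*0.385*(T − 19.5) = 0
140.46(T − 307) + 2294.8(T − 19.5) + 36.84(T − 19.5) = 0
(140.46 + 2294.8 + 36.84) T = 140.46*307 + 2294.8*19.5 + 36.84*19.5
T = 88587/2472.1 ≈ 35.83 °C

T_f ≈ 35.8 °C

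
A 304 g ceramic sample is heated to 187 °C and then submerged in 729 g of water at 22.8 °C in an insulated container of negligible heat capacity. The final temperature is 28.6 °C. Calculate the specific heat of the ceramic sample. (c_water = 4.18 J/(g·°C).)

Heat lost by the ceramic sample = heat gained by the water:
304·c·(187 − 28.6) = 729·4.18·(28.6 − 22.8)
48154 c = 17674  ⇒  c ≈ 0.367 J/(g·°C)

c ≈ 0.367 J/(g·°C)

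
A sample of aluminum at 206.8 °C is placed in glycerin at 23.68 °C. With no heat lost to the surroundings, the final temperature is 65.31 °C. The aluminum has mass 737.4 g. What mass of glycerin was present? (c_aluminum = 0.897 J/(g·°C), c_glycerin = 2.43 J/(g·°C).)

m ≈ 925 g

Heat lost by the aluminum = heat gained by the glycerin:
737.4·0.897·(206.8 − 65.31) = m·2.43·(65.31 − 23.68)
101.16 m = 93588  ⇒  m ≈ 925.1 g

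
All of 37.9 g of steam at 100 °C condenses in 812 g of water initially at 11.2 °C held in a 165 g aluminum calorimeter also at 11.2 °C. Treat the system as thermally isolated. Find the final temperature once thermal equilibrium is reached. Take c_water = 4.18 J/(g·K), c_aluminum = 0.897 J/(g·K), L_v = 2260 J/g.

Energy balance with sensible and latent terms:
condense steam: −37.9·2260 = −85654; condensate cools 100→T: 37.9·4.18·(T − 100) = 158.42(T − 100); original water: 3394.2(T − 11.2); cup: 148(T − 11.2)
3700.6 T = 85654 + 15842 + 39672 = 141168
T ≈ 38.15 °C, under the boiling point, so the assumption holds.

T_f ≈ 38.1 °C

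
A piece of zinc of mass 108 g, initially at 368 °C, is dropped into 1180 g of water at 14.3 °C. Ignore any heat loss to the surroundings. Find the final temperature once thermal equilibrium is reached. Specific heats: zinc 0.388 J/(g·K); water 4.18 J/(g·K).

With ΣQ=0 the equilibrium temperature is the m·c-weighted mean:
T_f = (41.9*368 + 4932.4*14.3) / (41.9 + 4932.4)
    = 85954 / 4974.3 ≈ 17.28 °C

T_f ≈ 17.3 °C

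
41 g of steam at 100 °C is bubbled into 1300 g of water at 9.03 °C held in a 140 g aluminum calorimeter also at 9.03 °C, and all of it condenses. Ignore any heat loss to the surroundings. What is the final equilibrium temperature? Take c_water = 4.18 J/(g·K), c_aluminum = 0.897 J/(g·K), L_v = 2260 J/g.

T_f ≈ 27.9 °C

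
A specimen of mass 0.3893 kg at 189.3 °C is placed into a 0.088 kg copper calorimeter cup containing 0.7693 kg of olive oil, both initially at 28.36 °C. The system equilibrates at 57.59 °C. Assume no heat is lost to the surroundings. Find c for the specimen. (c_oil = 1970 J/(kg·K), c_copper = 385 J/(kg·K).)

Net heat exchanged in the isolated system is zero:
0.3893×c×(57.59 − 189.3) + 0.7693×1970×(57.59 − 28.36) + 0.088×385×(57.59 − 28.36) = 0
-51.27 c = -45289
c = -45289/-51.27 ≈ 883.3 J/(kg·K)

c ≈ 883 J/(kg·K)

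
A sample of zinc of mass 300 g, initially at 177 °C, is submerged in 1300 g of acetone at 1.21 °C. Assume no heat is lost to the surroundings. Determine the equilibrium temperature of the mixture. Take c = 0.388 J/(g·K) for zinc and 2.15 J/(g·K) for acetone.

T_f ≈ 8.2 °C

Let T be the final temperature. ΣQ_i = 0:
300*0.388*(T − 177) + 1300*2.15*(T − 1.21) = 0
(116.4 + 2795) T = 116.4*177 + 2795*1.21
T ≈ 8.24 °C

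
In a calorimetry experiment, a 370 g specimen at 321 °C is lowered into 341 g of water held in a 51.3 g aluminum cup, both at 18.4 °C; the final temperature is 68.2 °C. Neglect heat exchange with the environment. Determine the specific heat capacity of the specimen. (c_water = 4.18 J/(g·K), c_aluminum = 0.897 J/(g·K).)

c ≈ 0.783 J/(g·K)

Let T be the final temperature. ΣQ_i = 0:
370×c×(68.2 − 321) + 341×4.18×(68.2 − 18.4) + 51.3×0.897×(68.2 − 18.4) = 0
-93536 c = -73276
c = -73276/-93536 ≈ 0.7834 J/(g·K)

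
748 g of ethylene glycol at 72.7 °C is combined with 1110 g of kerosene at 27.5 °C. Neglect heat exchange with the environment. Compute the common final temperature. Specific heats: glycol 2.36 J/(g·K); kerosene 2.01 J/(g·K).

T_f ≈ 47.5 °C

Taking heat into each body as positive, Σ m c ΔT = 0:
748*2.36*(T − 72.7) + 1110*2.01*(T − 27.5) = 0
1765.3(T − 72.7) + 2231.1(T − 27.5) = 0
(1765.3 + 2231.1) T = 1765.3*72.7 + 2231.1*27.5
T = 189691/3996.4 ≈ 47.47 °C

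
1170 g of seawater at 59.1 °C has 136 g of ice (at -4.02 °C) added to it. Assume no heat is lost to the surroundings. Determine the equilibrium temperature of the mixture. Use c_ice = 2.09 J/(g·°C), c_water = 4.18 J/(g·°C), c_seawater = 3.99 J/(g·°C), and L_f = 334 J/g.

T_f ≈ 43.8 °C

Sum of m c ΔT and latent-heat terms is zero:
ice -4.02→0 °C: 136×2.09×4.02 = 1142.6; latent heat to melt: 136×334 = 45424; meltwater 0→T: 136×4.18×T = 568.48 T; seawater cools: 1170×3.99×(T − 59.1) = 4668.3(T − 59.1)
5236.8 T = 275897 − 46567 = 229330
T ≈ 43.79 °C — above 0 °C, consistent with complete melting.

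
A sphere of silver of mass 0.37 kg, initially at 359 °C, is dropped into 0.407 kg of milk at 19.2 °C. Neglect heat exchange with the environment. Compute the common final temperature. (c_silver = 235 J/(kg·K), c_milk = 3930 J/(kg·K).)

T_f ≈ 36.7 °C

Taking heat into each body as positive, Σ m c ΔT = 0:
0.37*235*(T − 359) + 0.407*3930*(T − 19.2) = 0
86.95(T − 359) + 1599.5(T − 19.2) = 0
1686.5 T = 61926
T = 61926 / 1686.5 = 36.7 °C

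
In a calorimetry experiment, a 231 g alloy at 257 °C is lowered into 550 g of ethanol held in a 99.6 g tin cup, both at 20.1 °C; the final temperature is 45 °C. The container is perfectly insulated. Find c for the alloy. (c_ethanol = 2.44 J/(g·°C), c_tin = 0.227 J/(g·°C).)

Energy conservation, ΣQ = 0:
231×c×(45 − 257) + 550×2.44×(45 − 20.1) + 99.6×0.227×(45 − 20.1) = 0
-48972 c = -33979
c = -33979/-48972 ≈ 0.6938 J/(g·°C)

c ≈ 0.694 J/(g·°C)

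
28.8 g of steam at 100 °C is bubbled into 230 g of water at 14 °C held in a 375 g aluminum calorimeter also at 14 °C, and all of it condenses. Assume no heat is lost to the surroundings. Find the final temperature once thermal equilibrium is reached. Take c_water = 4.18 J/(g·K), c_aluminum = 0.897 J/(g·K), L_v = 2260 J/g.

T_f ≈ 67.2 °C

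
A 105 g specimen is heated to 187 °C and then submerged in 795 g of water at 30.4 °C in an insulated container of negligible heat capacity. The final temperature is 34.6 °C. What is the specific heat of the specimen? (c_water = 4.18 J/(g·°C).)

c ≈ 0.872 J/(g·°C)

Energy conservation, ΣQ = 0:
105·c·(34.6 − 187) + 795·4.18·(34.6 − 30.4) = 0
-16002 c = -13957
c = -13957/-16002 ≈ 0.8722 J/(g·°C)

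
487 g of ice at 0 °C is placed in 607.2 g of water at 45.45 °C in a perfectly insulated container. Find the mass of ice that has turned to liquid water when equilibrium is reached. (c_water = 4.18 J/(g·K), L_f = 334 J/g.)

m_melted ≈ 345 g

Cooling the water to 0 °C releases 607.2×4.18×45.45 = 115356 J.
Melting all 487 g of ice would need 487×334 = 162658 J.
That's not enough to melt it all — equilibrium is at 0 °C with ice remaining.
m_melted×334 = 115356  ⇒  m_melted ≈ 345.4 g.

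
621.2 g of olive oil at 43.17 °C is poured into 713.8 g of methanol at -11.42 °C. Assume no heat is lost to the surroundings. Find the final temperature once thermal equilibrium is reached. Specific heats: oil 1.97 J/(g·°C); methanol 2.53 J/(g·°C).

T_f ≈ 10.6 °C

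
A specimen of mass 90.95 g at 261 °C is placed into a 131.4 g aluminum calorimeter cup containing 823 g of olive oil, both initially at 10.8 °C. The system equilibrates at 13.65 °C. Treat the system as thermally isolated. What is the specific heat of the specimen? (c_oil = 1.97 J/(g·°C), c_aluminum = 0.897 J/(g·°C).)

Let T be the final temperature. ΣQ_i = 0:
90.95×c×(13.65 − 261) + 823×1.97×(13.65 − 10.8) + 131.4×0.897×(13.65 − 10.8) = 0
-22496 c = -4956.7
c = -4956.7/-22496 ≈ 0.2203 J/(g·°C)

c ≈ 0.22 J/(g·°C)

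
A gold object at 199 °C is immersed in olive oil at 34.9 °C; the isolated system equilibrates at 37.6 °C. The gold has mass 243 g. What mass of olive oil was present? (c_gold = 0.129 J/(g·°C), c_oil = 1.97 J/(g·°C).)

m ≈ 951 g

Heat gained plus heat lost sum to zero:
243·0.129·(37.6 − 199) + m·1.97·(37.6 − 34.9) = 0
5.319 m = 5059.4
m = 5059.4/5.319 ≈ 951.2 g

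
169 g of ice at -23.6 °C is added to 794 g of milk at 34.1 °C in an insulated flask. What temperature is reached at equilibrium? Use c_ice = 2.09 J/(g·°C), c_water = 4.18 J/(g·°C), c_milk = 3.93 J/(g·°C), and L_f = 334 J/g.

Conservation of energy gives ΣQ = 0:
warm ice to 0 °C: 169·2.09·(0 − (-23.6)) = 8335.8; melt ice: 169·334 = 56446; warm the meltwater: 706.42 T; milk cools: 794·3.93·(T − 34.1) = 3120.4(T − 34.1)
3826.8 T = 106406 − 64782 = 41625
T ≈ 10.88 °C — above 0 °C, consistent with complete melting.

T_f ≈ 10.9 °C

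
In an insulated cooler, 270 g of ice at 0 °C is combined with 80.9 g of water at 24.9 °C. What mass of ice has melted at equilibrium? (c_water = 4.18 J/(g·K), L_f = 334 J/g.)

Water can give up m c ΔT = 80.9×4.18×24.9 = 8420.2 J before reaching 0 °C.
Melting all 270 g of ice would need 270×334 = 90180 J.
That's not enough to melt it all — equilibrium is at 0 °C with ice remaining.
m_melted×334 = 8420.2  ⇒  m_melted ≈ 25.21 g.

m_melted ≈ 25.2 g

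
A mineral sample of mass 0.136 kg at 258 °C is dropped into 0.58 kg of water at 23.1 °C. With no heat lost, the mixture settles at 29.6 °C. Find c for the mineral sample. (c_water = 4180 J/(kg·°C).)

c ≈ 507 J/(kg·°C)

Net heat exchanged in the isolated system is zero:
0.136×c×(29.6 − 258) + 0.58×4180×(29.6 − 23.1) = 0
-31.06 c = -15759
c = -15759/-31.06 ≈ 507.3 J/(kg·°C)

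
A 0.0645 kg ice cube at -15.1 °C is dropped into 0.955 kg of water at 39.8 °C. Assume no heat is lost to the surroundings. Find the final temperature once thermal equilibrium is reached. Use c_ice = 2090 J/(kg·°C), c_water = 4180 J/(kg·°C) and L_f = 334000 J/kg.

T_f ≈ 31.7 °C

Heat gained plus heat lost sum to zero:
warm ice to 0 °C: 0.0645·2090·(0 − (-15.1)) = 2035.6; melt ice: 0.0645·334000 = 21543; meltwater 0→T: 0.0645·4180·T = 269.61 T; water cools: 0.955·4180·(T − 39.8) = 3991.9(T − 39.8)
4261.5 T = 158878 − 23579 = 135299
T ≈ 31.75 °C — above 0 °C, consistent with complete melting.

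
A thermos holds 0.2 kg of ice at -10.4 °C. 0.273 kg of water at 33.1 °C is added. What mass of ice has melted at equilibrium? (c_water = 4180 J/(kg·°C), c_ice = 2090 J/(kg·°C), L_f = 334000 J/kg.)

Heat available from the water dropping to 0 °C: 0.273·4180·33.1 = 37772 J.
Warming the ice to 0 °C takes 0.2·2090·10.4 = 4347.2 J, leaving 33425 J for melting.
Fully melting the ice requires m_ice L_f = 0.2·334000 = 66800 J.
Since 33425 < 66800 J, not all the ice melts; equilibrium is at 0 °C.
m_melt = 33425 / L_f = 0.1001 kg.

m_melted ≈ 0.1 kg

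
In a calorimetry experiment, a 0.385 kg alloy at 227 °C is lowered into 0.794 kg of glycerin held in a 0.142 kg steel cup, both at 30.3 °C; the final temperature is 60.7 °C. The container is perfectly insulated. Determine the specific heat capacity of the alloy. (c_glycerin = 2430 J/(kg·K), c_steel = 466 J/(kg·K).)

Net heat exchanged in the isolated system is zero:
0.385·c·(60.7 − 227) + 0.794·2430·(60.7 − 30.3) + 0.142·466·(60.7 − 30.3) = 0
-64.03 c = -60666
c = -60666/-64.03 ≈ 947.5 J/(kg·K)

c ≈ 948 J/(kg·K)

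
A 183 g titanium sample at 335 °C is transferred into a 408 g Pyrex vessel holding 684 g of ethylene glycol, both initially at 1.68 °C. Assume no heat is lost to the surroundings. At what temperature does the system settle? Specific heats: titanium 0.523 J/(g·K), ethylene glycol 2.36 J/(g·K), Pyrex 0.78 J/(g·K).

Taking heat into each body as positive, Σ m c ΔT = 0:
183·0.523·(T − 335) + 684·2.36·(T − 1.68) + 408·0.78·(T − 1.68) = 0
95.71(T − 335) + 1614.2(T − 1.68) + 318.24(T − 1.68) = 0
2028.2 T = 35309
T = 35309/2028.2 ≈ 17.41 °C

T_f ≈ 17.4 °C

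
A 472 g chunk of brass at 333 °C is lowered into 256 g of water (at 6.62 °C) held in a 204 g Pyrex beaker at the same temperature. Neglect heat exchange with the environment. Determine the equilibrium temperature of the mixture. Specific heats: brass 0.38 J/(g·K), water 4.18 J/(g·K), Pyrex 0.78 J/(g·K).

With ΣQ=0 the equilibrium temperature is the m·c-weighted mean:
T_f = (179.36*333 + 1070.1*6.62 + 159.12*6.62) / (179.36 + 1070.1 + 159.12)
    = 67864 / 1408.6 ≈ 48.18 °C

T_f ≈ 48.2 °C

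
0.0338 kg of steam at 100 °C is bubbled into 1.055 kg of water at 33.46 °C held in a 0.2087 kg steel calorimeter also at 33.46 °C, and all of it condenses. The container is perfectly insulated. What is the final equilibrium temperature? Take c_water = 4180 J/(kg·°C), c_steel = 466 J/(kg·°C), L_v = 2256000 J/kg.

Conservation of energy gives ΣQ = 0:
steam→water at 100 °C releases m L_v = 0.0338·2256000 = 76253
  condensed water 100 °C→T: 141.28(T − 100)
  water warms: 1.055·4180·(T − 33.46) = 4409.9(T − 33.46)
  cup: 97.25(T − 33.46)
4648.4 T = 76253 + 14128 + 150809 = 241191
T ≈ 51.89 °C — below 100 °C, confirming all the steam condensed.

T_f ≈ 51.9 °C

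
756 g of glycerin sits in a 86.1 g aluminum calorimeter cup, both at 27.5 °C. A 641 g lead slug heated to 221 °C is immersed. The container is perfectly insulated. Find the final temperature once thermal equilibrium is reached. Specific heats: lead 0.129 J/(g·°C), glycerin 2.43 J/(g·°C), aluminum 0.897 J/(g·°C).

T_f ≈ 35.5 °C

T_f = Σ m_i c_i T_i / Σ m_i c_i:
T_f = (82.69·221 + 1837.1·27.5 + 77.23·27.5) / (82.69 + 1837.1 + 77.23)
    = 70918 / 1997 ≈ 35.51 °C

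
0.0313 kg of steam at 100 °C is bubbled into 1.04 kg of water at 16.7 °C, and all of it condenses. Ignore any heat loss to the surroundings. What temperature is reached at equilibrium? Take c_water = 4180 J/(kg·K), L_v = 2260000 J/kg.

T_f ≈ 34.9 °C

Setting the total heat transfer to zero:
latent heat released on condensation: 0.0313×2260000 = 70738
  condensed water 100 °C→T: 130.83(T − 100)
  original water: 4347.2(T − 16.7)
4478 T = 70738 + 13083 + 72598 = 156420
T ≈ 34.93 °C (< 100 °C, so full condensation is consistent).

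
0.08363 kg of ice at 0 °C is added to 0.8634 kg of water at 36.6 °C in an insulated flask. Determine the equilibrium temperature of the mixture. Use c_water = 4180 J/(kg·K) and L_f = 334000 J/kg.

T_f ≈ 26.3 °C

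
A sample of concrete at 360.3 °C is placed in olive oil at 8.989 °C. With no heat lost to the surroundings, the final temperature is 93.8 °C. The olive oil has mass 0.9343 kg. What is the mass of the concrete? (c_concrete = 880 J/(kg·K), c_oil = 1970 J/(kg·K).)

Conservation of energy gives ΣQ = 0:
m×880×(93.8 − 360.3) + 0.9343×1970×(93.8 − 8.989) = 0
-234520 m = -156101
m = -156101/-234520 ≈ 0.6656 kg

m ≈ 0.666 kg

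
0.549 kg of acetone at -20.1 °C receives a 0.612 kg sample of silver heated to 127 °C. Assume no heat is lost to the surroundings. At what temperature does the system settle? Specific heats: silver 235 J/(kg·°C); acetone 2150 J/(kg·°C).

T_f ≈ -4.1 °C

With ΣQ=0 the equilibrium temperature is the m·c-weighted mean:
T_f = (143.82·127 + 1180.4·(-20.1)) / (143.82 + 1180.4)
    = -5459.9 / 1324.2 ≈ -4.12 °C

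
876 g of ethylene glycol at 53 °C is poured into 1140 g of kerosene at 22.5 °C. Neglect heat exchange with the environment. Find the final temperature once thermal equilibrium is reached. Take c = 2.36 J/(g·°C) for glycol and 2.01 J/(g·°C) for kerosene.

T_f ≈ 37.0 °C

Energy conservation, ΣQ = 0:
876·2.36·(T − 53) + 1140·2.01·(T − 22.5) = 0
2067.4(T − 53) + 2291.4(T − 22.5) = 0
4358.8 T = 161127
T ≈ 36.97 °C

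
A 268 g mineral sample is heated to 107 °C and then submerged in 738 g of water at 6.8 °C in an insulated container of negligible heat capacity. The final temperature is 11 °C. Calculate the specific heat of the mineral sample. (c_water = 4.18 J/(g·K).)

c ≈ 0.504 J/(g·K)

Heat lost by the mineral sample = heat gained by the water:
268×c×(107 − 11) = 738×4.18×(11 − 6.8)
25728 c = 12956  ⇒  c ≈ 0.5036 J/(g·K)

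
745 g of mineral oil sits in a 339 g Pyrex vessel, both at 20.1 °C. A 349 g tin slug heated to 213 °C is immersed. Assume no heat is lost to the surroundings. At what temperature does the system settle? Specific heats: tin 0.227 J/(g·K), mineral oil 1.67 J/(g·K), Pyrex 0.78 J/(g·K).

Conservation of energy gives ΣQ = 0:
349×0.227×(T − 213) + 745×1.67×(T − 20.1) + 339×0.78×(T − 20.1) = 0
79.22(T − 213) + 1244.1(T − 20.1) + 264.42(T − 20.1) = 0
(79.22 + 1244.1 + 264.42) T = 79.22×213 + 1244.1×20.1 + 264.42×20.1
T ≈ 29.72 °C

T_f ≈ 29.7 °C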